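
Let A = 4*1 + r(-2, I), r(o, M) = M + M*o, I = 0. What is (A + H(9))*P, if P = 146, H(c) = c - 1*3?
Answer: 1460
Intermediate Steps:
H(c) = -3 + c (H(c) = c - 3 = -3 + c)
A = 4 (A = 4*1 + 0*(1 - 2) = 4 + 0*(-1) = 4 + 0 = 4)
(A + H(9))*P = (4 + (-3 + 9))*146 = (4 + 6)*146 = 10*146 = 1460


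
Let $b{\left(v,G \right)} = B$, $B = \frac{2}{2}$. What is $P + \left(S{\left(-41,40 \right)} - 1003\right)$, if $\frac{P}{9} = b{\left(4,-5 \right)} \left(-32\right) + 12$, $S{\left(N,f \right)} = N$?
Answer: $-1224$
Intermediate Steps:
$B = 1$ ($B = 2 \cdot \frac{1}{2} = 1$)
$b{\left(v,G \right)} = 1$
$P = -180$ ($P = 9 \left(1 \left(-32\right) + 12\right) = 9 \left(-32 + 12\right) = 9 \left(-20\right) = -180$)
$P + \left(S{\left(-41,40 \right)} - 1003\right) = -180 - 1044 = -1224$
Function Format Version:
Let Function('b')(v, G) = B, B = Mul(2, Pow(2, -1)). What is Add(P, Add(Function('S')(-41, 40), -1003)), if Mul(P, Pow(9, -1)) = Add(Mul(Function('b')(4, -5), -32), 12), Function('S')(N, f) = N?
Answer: -1224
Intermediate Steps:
B = 1 (B = Mul(2, Rational(1, 2)) = 1)
Function('b')(v, G) = 1
P = -180 (P = Mul(9, Add(Mul(1, -32), 12)) = Mul(9, Add(-32, 12)) = Mul(9, -20) = -180)
Add(P, Add(Function('S')(-41, 40), -1003)) = Add(-180, Add(-41, -1003)) = Add(-180, -1044) = -1224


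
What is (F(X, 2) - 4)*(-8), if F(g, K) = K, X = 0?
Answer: 16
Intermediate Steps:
(F(X, 2) - 4)*(-8) = (2 - 4)*(-8) = -2*(-8) = 16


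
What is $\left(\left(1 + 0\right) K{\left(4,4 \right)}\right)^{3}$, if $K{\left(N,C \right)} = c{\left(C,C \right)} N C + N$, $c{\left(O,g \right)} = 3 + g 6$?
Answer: $82881856$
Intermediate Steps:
$c{\left(O,g \right)} = 3 + 6 g$
$K{\left(N,C \right)} = N + C N \left(3 + 6 C\right)$ ($K{\left(N,C \right)} = \left(3 + 6 C\right) N C + N = N \left(3 + 6 C\right) C + N = C N \left(3 + 6 C\right) + N = N + C N \left(3 + 6 C\right)$)
$\left(\left(1 + 0\right) K{\left(4,4 \right)}\right)^{3} = \left(\left(1 + 0\right) 4 \left(1 + 3 \cdot 4 \left(1 + 2 \cdot 4\right)\right)\right)^{3} = \left(1 \cdot 4 \left(1 + 3 \cdot 4 \left(1 + 8\right)\right)\right)^{3} = \left(1 \cdot 4 \left(1 + 3 \cdot 4 \cdot 9\right)\right)^{3} = \left(1 \cdot 4 \left(1 + 108\right)\right)^{3} = \left(1 \cdot 4 \cdot 109\right)^{3} = \left(1 \cdot 436\right)^{3} = 436^{3} = 82881856$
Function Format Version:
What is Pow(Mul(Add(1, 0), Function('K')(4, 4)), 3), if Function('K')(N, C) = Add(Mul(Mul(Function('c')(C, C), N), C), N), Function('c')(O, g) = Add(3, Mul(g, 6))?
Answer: 82881856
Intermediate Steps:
Function('c')(O, g) = Add(3, Mul(6, g))
Function('K')(N, C) = Add(N, Mul(C, N, Add(3, Mul(6, C)))) (Function('K')(N, C) = Add(Mul(Mul(Add(3, Mul(6, C)), N), C), N) = Add(Mul(Mul(N, Add(3, Mul(6, C))), C), N) = Add(Mul(C, N, Add(3, Mul(6, C))), N) = Add(N, Mul(C, N, Add(3, Mul(6, C)))))
Pow(Mul(Add(1, 0), Function('K')(4, 4)), 3) = Pow(Mul(Add(1, 0), Mul(4, Add(1, Mul(3, 4, Add(1, Mul(2, 4)))))), 3) = Pow(Mul(1, Mul(4, Add(1, Mul(3, 4, Add(1, 8))))), 3) = Pow(Mul(1, Mul(4, Add(1, Mul(3, 4, 9)))), 3) = Pow(Mul(1, Mul(4, Add(1, 108))), 3) = Pow(Mul(1, Mul(4, 109)), 3) = Pow(Mul(1, 436), 3) = Pow(436, 3) = 82881856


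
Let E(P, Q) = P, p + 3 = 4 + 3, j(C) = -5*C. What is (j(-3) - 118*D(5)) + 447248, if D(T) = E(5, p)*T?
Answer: 444313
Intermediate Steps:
p = 4 (p = -3 + (4 + 3) = -3 + 7 = 4)
D(T) = 5*T
(j(-3) - 118*D(5)) + 447248 = (-5*(-3) - 590*5) + 447248 = (15 - 118*25) + 447248 = (15 - 2950) + 447248 = -2935 + 447248 = 444313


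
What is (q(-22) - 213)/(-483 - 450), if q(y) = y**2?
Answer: -271/933 ≈ -0.29046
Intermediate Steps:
(q(-22) - 213)/(-483 - 450) = ((-22)**2 - 213)/(-483 - 450) = (484 - 213)/(-933) = 271*(-1/933) = -271/933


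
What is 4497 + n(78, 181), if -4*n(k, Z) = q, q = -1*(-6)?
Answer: 8991/2 ≈ 4495.5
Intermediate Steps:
q = 6
n(k, Z) = -3/2 (n(k, Z) = -¼*6 = -3/2)
4497 + n(78, 181) = 4497 - 3/2 = 8991/2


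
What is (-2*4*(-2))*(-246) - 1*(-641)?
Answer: -3295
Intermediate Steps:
(-2*4*(-2))*(-246) - 1*(-641) = -8*(-2)*(-246) + 641 = 16*(-246) + 641 = -3936 + 641 = -3295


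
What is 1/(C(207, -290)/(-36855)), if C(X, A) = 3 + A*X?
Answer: 12285/20009 ≈ 0.61397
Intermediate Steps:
1/(C(207, -290)/(-36855)) = 1/((3 - 290*207)/(-36855)) = 1/((3 - 60030)*(-1/36855)) = 1/(-60027*(-1/36855)) = 1/(20009/12285) = 12285/20009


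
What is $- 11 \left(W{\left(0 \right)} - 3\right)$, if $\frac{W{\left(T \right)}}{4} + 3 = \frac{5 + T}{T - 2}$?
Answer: $275$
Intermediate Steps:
$W{\left(T \right)} = -12 + \frac{4 \left(5 + T\right)}{-2 + T}$ ($W{\left(T \right)} = -12 + 4 \frac{5 + T}{T - 2} = -12 + 4 \frac{5 + T}{-2 + T} = -12 + \frac{4 \left(5 + T\right)}{-2 + T}$)
$- 11 \left(W{\left(0 \right)} - 3\right) = - 11 \left(\frac{4 \left(11 - 0\right)}{-2 + 0} - 3\right) = - 11 \left(\frac{4 \left(11 + 0\right)}{-2} - 3\right) = - 11 \left(4 \left(- \frac{1}{2}\right) 11 - 3\right) = - 11 \left(-22 - 3\right) = \left(-11\right) \left(-25\right) = 275$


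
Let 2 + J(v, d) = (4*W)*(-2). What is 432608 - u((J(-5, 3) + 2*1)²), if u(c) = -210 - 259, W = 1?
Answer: 433077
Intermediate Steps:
J(v, d) = -10 (J(v, d) = -2 + (4*1)*(-2) = -2 + 4*(-2) = -2 - 8 = -10)
u(c) = -469
432608 - u((J(-5, 3) + 2*1)²) = 432608 - 1*(-469) = 432608 + 469 = 433077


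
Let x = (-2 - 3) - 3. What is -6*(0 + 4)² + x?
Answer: -104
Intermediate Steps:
x = -8 (x = -5 - 3 = -8)
-6*(0 + 4)² + x = -6*(0 + 4)² - 8 = -6*4² - 8 = -6*16 - 8 = -96 - 8 = -104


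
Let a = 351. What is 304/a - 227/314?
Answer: 15779/110214 ≈ 0.14317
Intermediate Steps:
304/a - 227/314 = 304/351 - 227/314 = 15779/110214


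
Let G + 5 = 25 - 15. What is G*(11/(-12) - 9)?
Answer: -595/12 ≈ -49.583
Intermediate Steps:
G = 5 (G = -5 + (25 - 15) = -5 + 10 = 5)
G*(11/(-12) - 9) = 5*(11/(-12) - 9) = 5*(11*(-1/12) - 9) = 5*(-11/12 - 9) = 5*(-119/12) = -595/12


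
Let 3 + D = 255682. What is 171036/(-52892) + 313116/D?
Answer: -6792245493/3380843417 ≈ -2.0090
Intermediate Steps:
D = 255679 (D = -3 + 255682 = 255679)
171036/(-52892) + 313116/D = 171036/(-52892) + 313116/255679 = 171036*(-1/52892) + 313116*(1/255679) = -42759/13223 + 313116/255679 = -6792245493/3380843417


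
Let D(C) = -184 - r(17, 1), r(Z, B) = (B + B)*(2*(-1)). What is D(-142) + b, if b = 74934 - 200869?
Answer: -126115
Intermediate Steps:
r(Z, B) = -4*B (r(Z, B) = (2*B)*(-2) = -4*B)
D(C) = -180 (D(C) = -184 - (-4) = -184 - 1*(-4) = -184 + 4 = -180)
b = -125935
D(-142) + b = -180 - 125935 = -126115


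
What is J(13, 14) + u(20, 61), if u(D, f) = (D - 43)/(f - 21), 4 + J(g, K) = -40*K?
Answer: -22583/40 ≈ -564.58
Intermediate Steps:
J(g, K) = -4 - 40*K
u(D, f) = (-43 + D)/(-21 + f)
J(13, 14) + u(20, 61) = (-4 - 40*14) + (-43 + 20)/(-21 + 61) = (-4 - 560) - 23/40 = -564 + (1/40)*(-23) = -564 - 23/40 = -22583/40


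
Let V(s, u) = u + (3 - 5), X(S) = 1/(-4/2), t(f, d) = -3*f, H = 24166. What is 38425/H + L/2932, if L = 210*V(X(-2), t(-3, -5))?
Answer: 18523265/8856839 ≈ 2.0914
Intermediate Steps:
X(S) = -1/2 (X(S) = 1/(-4*1/2) = 1/(-2) = -1/2)
V(s, u) = -2 + u (V(s, u) = u - 2 = -2 + u)
L = 1470 (L = 210*(-2 - 3*(-3)) = 210*(-2 + 9) = 210*7 = 1470)
38425/H + L/2932 = 38425/24166 + 1470/2932 = 38425*(1/24166) + 1470*(1/2932) = 38425/24166 + 735/1466 = 18523265/8856839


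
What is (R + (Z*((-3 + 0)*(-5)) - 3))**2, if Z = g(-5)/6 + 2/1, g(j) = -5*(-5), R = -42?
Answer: 9025/4 ≈ 2256.3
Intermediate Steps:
g(j) = 25
Z = 37/6 (Z = 25/6 + 2/1 = 25*(1/6) + 2*1 = 25/6 + 2 = 37/6 ≈ 6.1667)
(R + (Z*((-3 + 0)*(-5)) - 3))**2 = (-42 + (37*((-3 + 0)*(-5))/6 - 3))**2 = (-42 + (37*(-3*(-5))/6 - 3))**2 = (-42 + ((37/6)*15 - 3))**2 = (-42 + (185/2 - 3))**2 = (-42 + 179/2)**2 = (95/2)**2 = 9025/4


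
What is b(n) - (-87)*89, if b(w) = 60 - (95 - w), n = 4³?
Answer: 7772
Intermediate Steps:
n = 64
b(w) = -35 + w (b(w) = 60 + (-95 + w) = -35 + w)
b(n) - (-87)*89 = (-35 + 64) - (-87)*89 = 29 - 1*(-7743) = 29 + 7743 = 7772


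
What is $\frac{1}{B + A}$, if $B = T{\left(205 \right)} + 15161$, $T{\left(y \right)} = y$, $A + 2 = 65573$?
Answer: $\frac{1}{80937} \approx 1.2355 \cdot 10^{-5}$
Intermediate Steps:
$A = 65571$ ($A = -2 + 65573 = 65571$)
$B = 15366$ ($B = 205 + 15161 = 15366$)
$\frac{1}{B + A} = \frac{1}{15366 + 65571} = \frac{1}{80937}$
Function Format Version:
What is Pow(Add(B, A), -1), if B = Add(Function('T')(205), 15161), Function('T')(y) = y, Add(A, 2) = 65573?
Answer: Rational(1, 80937) ≈ 1.2355e-5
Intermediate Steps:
A = 65571 (A = Add(-2, 65573) = 65571)
B = 15366 (B = Add(205, 15161) = 15366)
Pow(Add(B, A), -1) = Pow(Add(15366, 65571), -1) = Pow(80937, -1) = Rational(1, 80937)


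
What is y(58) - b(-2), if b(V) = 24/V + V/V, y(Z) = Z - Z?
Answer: 11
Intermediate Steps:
y(Z) = 0
b(V) = 1 + 24/V (b(V) = 24/V + 1 = 1 + 24/V)
y(58) - b(-2) = 0 - (24 - 2)/(-2) = 0 - (-1)*22/2 = 0 - 1*(-11) = 0 + 11 = 11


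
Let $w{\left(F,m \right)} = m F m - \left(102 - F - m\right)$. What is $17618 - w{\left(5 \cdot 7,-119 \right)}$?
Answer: $-477831$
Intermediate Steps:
$w{\left(F,m \right)} = -102 + F + m + F m^{2}$ ($w{\left(F,m \right)} = F m m + \left(-102 + F + m\right) = F m^{2} + \left(-102 + F + m\right) = -102 + F + m + F m^{2}$)
$17618 - w{\left(5 \cdot 7,-119 \right)} = 17618 - \left(-102 + 5 \cdot 7 - 119 + 5 \cdot 7 \left(-119\right)^{2}\right) = 17618 - \left(-102 + 35 - 119 + 35 \cdot 14161\right) = 17618 - \left(-102 + 35 - 119 + 495635\right) = 17618 - 495449 = -477831$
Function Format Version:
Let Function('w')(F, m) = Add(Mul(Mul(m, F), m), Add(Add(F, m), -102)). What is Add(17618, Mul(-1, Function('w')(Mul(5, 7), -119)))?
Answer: -477831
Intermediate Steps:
Function('w')(F, m) = Add(-102, F, m, Mul(F, Pow(m, 2))) (Function('w')(F, m) = Add(Mul(Mul(F, m), m), Add(-102, F, m)) = Add(Mul(F, Pow(m, 2)), Add(-102, F, m)) = Add(-102, F, m, Mul(F, Pow(m, 2))))
Add(17618, Mul(-1, Function('w')(Mul(5, 7), -119))) = Add(17618, Mul(-1, Add(-102, Mul(5, 7), -119, Mul(Mul(5, 7), Pow(-119, 2))))) = Add(17618, Mul(-1, Add(-102, 35, -119, Mul(35, 14161)))) = Add(17618, Mul(-1, Add(-102, 35, -119, 495635))) = Add(17618, Mul(-1, 495449)) = Add(17618, -495449) = -477831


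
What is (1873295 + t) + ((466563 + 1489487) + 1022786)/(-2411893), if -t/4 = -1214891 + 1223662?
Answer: 4433565264587/2411893 ≈ 1.8382e+6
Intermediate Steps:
t = -35084 (t = -4*(-1214891 + 1223662) = -4*8771 = -35084)
(1873295 + t) + ((466563 + 1489487) + 1022786)/(-2411893) = (1873295 - 35084) + ((466563 + 1489487) + 1022786)/(-2411893) = 1838211 + (1956050 + 1022786)*(-1/2411893) = 1838211 + 2978836*(-1/2411893) = 1838211 - 2978836/2411893 = 4433565264587/2411893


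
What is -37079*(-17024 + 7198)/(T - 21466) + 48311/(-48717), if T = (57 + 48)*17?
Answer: -17750417528909/958799277 ≈ -18513.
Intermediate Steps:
T = 1785 (T = 105*17 = 1785)
-37079*(-17024 + 7198)/(T - 21466) + 48311/(-48717) = -37079*(-17024 + 7198)/(1785 - 21466) + 48311/(-48717) = -37079/((-19681/(-9826))) + 48311*(-1/48717) = -37079/((-19681*(-1/9826))) - 48311/48717 = -37079/19681/9826 - 48311/48717 = -37079*9826/19681 - 48311/48717 = -364338254/19681 - 48311/48717 = -17750417528909/958799277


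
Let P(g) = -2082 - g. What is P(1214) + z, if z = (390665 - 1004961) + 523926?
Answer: -93666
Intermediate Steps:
z = -90370 (z = -614296 + 523926 = -90370)
P(1214) + z = (-2082 - 1*1214) - 90370 = (-2082 - 1214) - 90370 = -3296 - 90370 = -93666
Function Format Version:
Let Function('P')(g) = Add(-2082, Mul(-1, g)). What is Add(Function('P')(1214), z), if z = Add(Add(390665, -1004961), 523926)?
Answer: -93666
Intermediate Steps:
z = -90370 (z = Add(-614296, 523926) = -90370)
Add(Function('P')(1214), z) = Add(Add(-2082, Mul(-1, 1214)), -90370) = Add(Add(-2082, -1214), -90370) = Add(-3296, -90370) = -93666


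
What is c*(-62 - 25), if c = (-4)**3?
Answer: 5568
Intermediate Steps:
c = -64
c*(-62 - 25) = -64*(-62 - 25) = -64*(-87) = 5568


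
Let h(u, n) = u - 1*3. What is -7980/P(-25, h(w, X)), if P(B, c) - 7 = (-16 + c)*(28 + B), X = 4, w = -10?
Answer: 399/4 ≈ 99.750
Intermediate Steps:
h(u, n) = -3 + u (h(u, n) = u - 3 = -3 + u)
P(B, c) = 7 + (-16 + c)*(28 + B)
-7980/P(-25, h(w, X)) = -7980/(-441 - 16*(-25) + 28*(-3 - 10) - 25*(-3 - 10)) = -7980/(-441 + 400 + 28*(-13) - 25*(-13)) = -7980/(-441 + 400 - 364 + 325) = -7980/(-80) = -7980*(-1/80) = 399/4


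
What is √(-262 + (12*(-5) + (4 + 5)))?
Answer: I*√313 ≈ 17.692*I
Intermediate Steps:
√(-262 + (12*(-5) + (4 + 5))) = √(-262 + (-60 + 9)) = √(-262 - 51) = √(-313) = I*√313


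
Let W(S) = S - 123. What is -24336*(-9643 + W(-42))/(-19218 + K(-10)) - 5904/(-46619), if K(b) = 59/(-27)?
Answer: -300435980231664/24192696955 ≈ -12418.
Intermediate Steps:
W(S) = -123 + S
K(b) = -59/27 (K(b) = 59*(-1/27) = -59/27)
-24336*(-9643 + W(-42))/(-19218 + K(-10)) - 5904/(-46619) = -24336*(-9643 + (-123 - 42))/(-19218 - 59/27) - 5904/(-46619) = -24336/((-518945/(27*(-9643 - 165)))) - 5904*(-1/46619) = -24336/((-518945/27/(-9808))) + 5904/46619 = -24336/((-518945/27*(-1/9808))) + 5904/46619 = -24336/518945/264816 + 5904/46619 = -24336*264816/518945 + 5904/46619 = -6444562176/518945 + 5904/46619 = -300435980231664/24192696955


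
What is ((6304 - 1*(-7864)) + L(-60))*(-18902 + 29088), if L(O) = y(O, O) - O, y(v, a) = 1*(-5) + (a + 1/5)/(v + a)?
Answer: 43464166207/300 ≈ 1.4488e+8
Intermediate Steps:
y(v, a) = -5 + (⅕ + a)/(a + v) (y(v, a) = -5 + (a + ⅕)/(a + v) = -5 + (⅕ + a)/(a + v))
L(O) = -O + (⅕ - 9*O)/(2*O) (L(O) = (⅕ - 5*O - 4*O)/(O + O) - O = (⅕ - 9*O)/((2*O)) - O = (1/(2*O))*(⅕ - 9*O) - O = (⅕ - 9*O)/(2*O) - O = -O + (⅕ - 9*O)/(2*O))
((6304 - 1*(-7864)) + L(-60))*(-18902 + 29088) = ((6304 - 1*(-7864)) + (-9/2 - 1*(-60) + (⅒)/(-60)))*(-18902 + 29088) = ((6304 + 7864) + (-9/2 + 60 + (⅒)*(-1/60)))*10186 = (14168 + (-9/2 + 60 - 1/600))*10186 = (14168 + 33299/600)*10186 = (8534099/600)*10186 = 43464166207/300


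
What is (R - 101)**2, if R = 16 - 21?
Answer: 11236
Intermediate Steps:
R = -5
(R - 101)**2 = (-5 - 101)**2 = (-106)**2 = 11236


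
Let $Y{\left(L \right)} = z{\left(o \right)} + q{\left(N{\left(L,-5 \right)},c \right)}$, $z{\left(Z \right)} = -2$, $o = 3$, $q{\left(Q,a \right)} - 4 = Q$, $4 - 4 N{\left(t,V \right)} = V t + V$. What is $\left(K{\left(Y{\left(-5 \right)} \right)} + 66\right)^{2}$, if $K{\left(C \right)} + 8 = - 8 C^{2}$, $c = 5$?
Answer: $676$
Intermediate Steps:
$N{\left(t,V \right)} = 1 - \frac{V}{4} - \frac{V t}{4}$ ($N{\left(t,V \right)} = 1 - \frac{V t + V}{4} = 1 - \frac{V + V t}{4} = 1 - \left(\frac{V}{4} + \frac{V t}{4}\right) = 1 - \frac{V}{4} - \frac{V t}{4}$)
$q{\left(Q,a \right)} = 4 + Q$
$Y{\left(L \right)} = \frac{17}{4} + \frac{5 L}{4}$ ($Y{\left(L \right)} = -2 + \left(4 - \left(- \frac{9}{4} - \frac{5 L}{4}\right)\right) = -2 + \left(4 + \left(1 + \frac{5}{4} + \frac{5 L}{4}\right)\right) = -2 + \left(4 + \left(\frac{9}{4} + \frac{5 L}{4}\right)\right) = -2 + \left(\frac{25}{4} + \frac{5 L}{4}\right) = \frac{17}{4} + \frac{5 L}{4}$)
$K{\left(C \right)} = -8 - 8 C^{2}$
$\left(K{\left(Y{\left(-5 \right)} \right)} + 66\right)^{2} = \left(\left(-8 - 8 \left(\frac{17}{4} + \frac{5}{4} \left(-5\right)\right)^{2}\right) + 66\right)^{2} = \left(\left(-8 - 8 \left(\frac{17}{4} - \frac{25}{4}\right)^{2}\right) + 66\right)^{2} = \left(\left(-8 - 8 \left(-2\right)^{2}\right) + 66\right)^{2} = \left(\left(-8 - 32\right) + 66\right)^{2} = \left(-40 + 66\right)^{2} = 26^{2} = 676$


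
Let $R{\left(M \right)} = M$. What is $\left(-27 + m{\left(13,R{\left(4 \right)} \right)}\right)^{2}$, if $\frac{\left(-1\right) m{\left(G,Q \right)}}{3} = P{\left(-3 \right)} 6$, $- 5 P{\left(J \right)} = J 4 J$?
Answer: $\frac{263169}{25} \approx 10527.0$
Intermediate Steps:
$P{\left(J \right)} = - \frac{4 J^{2}}{5}$ ($P{\left(J \right)} = - \frac{J 4 J}{5} = - \frac{4 J J}{5} = - \frac{4 J^{2}}{5}$)
$m{\left(G,Q \right)} = \frac{648}{5}$ ($m{\left(G,Q \right)} = - 3 - \frac{4 \left(-3\right)^{2}}{5} \cdot 6 = - 3 \left(- \frac{4}{5}\right) 9 \cdot 6 = - 3 \left(\left(- \frac{36}{5}\right) 6\right) = \left(-3\right) \left(- \frac{216}{5}\right) = \frac{648}{5}$)
$\left(-27 + m{\left(13,R{\left(4 \right)} \right)}\right)^{2} = \left(-27 + \frac{648}{5}\right)^{2} = \left(\frac{513}{5}\right)^{2} = \frac{263169}{25}$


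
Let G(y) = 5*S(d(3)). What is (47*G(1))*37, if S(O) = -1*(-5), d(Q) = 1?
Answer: 43475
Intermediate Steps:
S(O) = 5
G(y) = 25 (G(y) = 5*5 = 25)
(47*G(1))*37 = (47*25)*37 = 1175*37 = 43475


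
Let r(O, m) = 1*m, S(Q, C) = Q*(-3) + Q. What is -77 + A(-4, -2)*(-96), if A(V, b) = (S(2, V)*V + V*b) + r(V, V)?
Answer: -1997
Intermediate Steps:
S(Q, C) = -2*Q (S(Q, C) = -3*Q + Q = -2*Q)
r(O, m) = m
A(V, b) = -3*V + V*b (A(V, b) = ((-2*2)*V + V*b) + V = (-4*V + V*b) + V = -3*V + V*b)
-77 + A(-4, -2)*(-96) = -77 - 4*(-3 - 2)*(-96) = -77 - 4*(-5)*(-96) = -77 + 20*(-96) = -77 - 1920 = -1997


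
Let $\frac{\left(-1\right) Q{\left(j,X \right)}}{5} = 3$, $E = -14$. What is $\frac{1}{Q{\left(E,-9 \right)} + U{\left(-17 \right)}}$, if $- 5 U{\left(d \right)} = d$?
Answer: $- \frac{5}{58} \approx -0.086207$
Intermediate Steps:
$U{\left(d \right)} = - \frac{d}{5}$
$Q{\left(j,X \right)} = -15$ ($Q{\left(j,X \right)} = \left(-5\right) 3 = -15$)
$\frac{1}{Q{\left(E,-9 \right)} + U{\left(-17 \right)}} = \frac{1}{-15 - - \frac{17}{5}} = \frac{1}{-15 + \frac{17}{5}} = \frac{1}{- \frac{58}{5}} = - \frac{5}{58}$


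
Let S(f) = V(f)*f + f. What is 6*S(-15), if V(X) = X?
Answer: 1260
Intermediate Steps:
S(f) = f + f**2 (S(f) = f*f + f = f**2 + f = f + f**2)
6*S(-15) = 6*(-15*(1 - 15)) = 6*(-15*(-14)) = 6*210 = 1260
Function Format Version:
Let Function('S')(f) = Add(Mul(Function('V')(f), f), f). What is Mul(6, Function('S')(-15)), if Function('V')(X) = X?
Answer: 1260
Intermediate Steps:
Function('S')(f) = Add(f, Pow(f, 2)) (Function('S')(f) = Add(Mul(f, f), f) = Add(Pow(f, 2), f) = Add(f, Pow(f, 2)))
Mul(6, Function('S')(-15)) = Mul(6, Mul(-15, Add(1, -15))) = Mul(6, Mul(-15, -14)) = Mul(6, 210) = 1260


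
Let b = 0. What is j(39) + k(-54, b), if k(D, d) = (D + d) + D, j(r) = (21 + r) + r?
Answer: -9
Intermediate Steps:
j(r) = 21 + 2*r
k(D, d) = d + 2*D
j(39) + k(-54, b) = (21 + 2*39) + (0 + 2*(-54)) = (21 + 78) + (0 - 108) = 99 - 108 = -9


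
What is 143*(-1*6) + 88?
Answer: -770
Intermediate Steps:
143*(-1*6) + 88 = 143*(-6) + 88 = -858 + 88 = -770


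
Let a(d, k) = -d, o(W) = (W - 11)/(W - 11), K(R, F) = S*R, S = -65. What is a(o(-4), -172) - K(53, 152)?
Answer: 3444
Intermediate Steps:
K(R, F) = -65*R
o(W) = 1 (o(W) = (-11 + W)/(-11 + W) = 1)
a(o(-4), -172) - K(53, 152) = -1*1 - (-65)*53 = -1 - 1*(-3445) = -1 + 3445 = 3444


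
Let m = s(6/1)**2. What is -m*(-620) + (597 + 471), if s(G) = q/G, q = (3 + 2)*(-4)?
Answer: 71612/9 ≈ 7956.9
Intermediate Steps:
q = -20 (q = 5*(-4) = -20)
s(G) = -20/G
m = 100/9 (m = (-20/(6/1))**2 = (-20/(6*1))**2 = (-20/6)**2 = (-20*1/6)**2 = (-10/3)**2 = 100/9 ≈ 11.111)
-m*(-620) + (597 + 471) = -1*100/9*(-620) + (597 + 471) = -100/9*(-620) + 1068 = 62000/9 + 1068 = 71612/9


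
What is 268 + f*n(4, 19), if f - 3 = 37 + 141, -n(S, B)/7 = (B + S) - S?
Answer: -23805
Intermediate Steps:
n(S, B) = -7*B (n(S, B) = -7*((B + S) - S) = -7*B)
f = 181 (f = 3 + (37 + 141) = 3 + 178 = 181)
268 + f*n(4, 19) = 268 + 181*(-7*19) = 268 + 181*(-133) = 268 - 24073 = -23805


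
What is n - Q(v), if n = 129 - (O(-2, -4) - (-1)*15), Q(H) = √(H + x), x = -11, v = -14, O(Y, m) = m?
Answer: 118 - 5*I ≈ 118.0 - 5.0*I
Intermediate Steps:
Q(H) = √(-11 + H) (Q(H) = √(H - 11) = √(-11 + H))
n = 118 (n = 129 - (-4 - (-1)*15) = 129 - (-4 - 1*(-15)) = 129 - (-4 + 15) = 129 - 1*11 = 129 - 11 = 118)
n - Q(v) = 118 - √(-11 - 14) = 118 - √(-25) = 118 - 5*I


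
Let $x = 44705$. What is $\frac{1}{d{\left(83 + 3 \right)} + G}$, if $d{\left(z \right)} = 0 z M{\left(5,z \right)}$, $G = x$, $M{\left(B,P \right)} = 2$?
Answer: $\frac{1}{44705} \approx 2.2369 \cdot 10^{-5}$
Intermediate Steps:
$G = 44705$
$d{\left(z \right)} = 0$ ($d{\left(z \right)} = 0 z 2 = 0 \cdot 2 = 0$)
$\frac{1}{d{\left(83 + 3 \right)} + G} = \frac{1}{0 + 44705} = \frac{1}{44705}$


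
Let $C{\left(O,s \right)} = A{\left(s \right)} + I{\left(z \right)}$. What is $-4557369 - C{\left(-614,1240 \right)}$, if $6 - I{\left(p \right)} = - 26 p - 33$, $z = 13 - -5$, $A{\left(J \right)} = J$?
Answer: $-4559116$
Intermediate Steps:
$z = 18$ ($z = 13 + 5 = 18$)
$I{\left(p \right)} = 39 + 26 p$ ($I{\left(p \right)} = 6 - \left(- 26 p - 33\right) = 6 - \left(-33 - 26 p\right) = 6 + \left(33 + 26 p\right) = 39 + 26 p$)
$C{\left(O,s \right)} = 507 + s$ ($C{\left(O,s \right)} = s + \left(39 + 26 \cdot 18\right) = s + \left(39 + 468\right) = s + 507 = 507 + s$)
$-4557369 - C{\left(-614,1240 \right)} = -4557369 - \left(507 + 1240\right) = -4557369 - 1747 = -4559116$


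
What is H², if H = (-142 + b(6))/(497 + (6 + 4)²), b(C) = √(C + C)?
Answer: 20176/356409 - 568*√3/356409 ≈ 0.053849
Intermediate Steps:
b(C) = √2*√C (b(C) = √(2*C) = √2*√C)
H = -142/597 + 2*√3/597 (H = (-142 + √2*√6)/(497 + (6 + 4)²) = (-142 + 2*√3)/(497 + 10²) = (-142 + 2*√3)/(497 + 100) = (-142 + 2*√3)/597 = (-142 + 2*√3)*(1/597) = -142/597 + 2*√3/597 ≈ -0.23205)
H² = (-142/597 + 2*√3/597)²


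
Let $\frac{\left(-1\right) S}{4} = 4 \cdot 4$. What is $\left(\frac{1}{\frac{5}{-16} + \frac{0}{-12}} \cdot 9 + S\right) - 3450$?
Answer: $- \frac{17714}{5} \approx -3542.8$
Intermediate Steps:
$S = -64$ ($S = - 4 \cdot 4 \cdot 4 = \left(-4\right) 16 = -64$)
$\left(\frac{1}{\frac{5}{-16} + \frac{0}{-12}} \cdot 9 + S\right) - 3450 = \left(\frac{1}{\frac{5}{-16} + \frac{0}{-12}} \cdot 9 - 64\right) - 3450 = \left(\frac{1}{5 \left(- \frac{1}{16}\right) + 0 \left(- \frac{1}{12}\right)} 9 - 64\right) - 3450 = \left(\frac{1}{- \frac{5}{16} + 0} \cdot 9 - 64\right) - 3450 = \left(\frac{1}{- \frac{5}{16}} \cdot 9 - 64\right) - 3450 = \left(\left(- \frac{16}{5}\right) 9 - 64\right) - 3450 = \left(- \frac{144}{5} - 64\right) - 3450 = - \frac{464}{5} - 3450 = - \frac{17714}{5}$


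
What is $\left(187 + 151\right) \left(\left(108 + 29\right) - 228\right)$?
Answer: $-30758$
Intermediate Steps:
$\left(187 + 151\right) \left(\left(108 + 29\right) - 228\right) = 338 \left(137 - 228\right) = 338 \left(-91\right) = -30758$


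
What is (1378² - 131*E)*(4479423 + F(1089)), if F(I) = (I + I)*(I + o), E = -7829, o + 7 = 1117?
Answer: 27106579632135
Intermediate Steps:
o = 1110 (o = -7 + 1117 = 1110)
F(I) = 2*I*(1110 + I) (F(I) = (I + I)*(I + 1110) = (2*I)*(1110 + I) = 2*I*(1110 + I))
(1378² - 131*E)*(4479423 + F(1089)) = (1378² - 131*(-7829))*(4479423 + 2*1089*(1110 + 1089)) = (1898884 + 1025599)*(4479423 + 2*1089*2199) = 2924483*(4479423 + 4789422) = 2924483*9268845 = 27106579632135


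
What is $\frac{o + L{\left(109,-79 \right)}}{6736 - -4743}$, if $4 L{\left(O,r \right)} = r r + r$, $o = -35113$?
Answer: $- \frac{5165}{1766} \approx -2.9247$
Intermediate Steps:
$L{\left(O,r \right)} = \frac{r}{4} + \frac{r^{2}}{4}$ ($L{\left(O,r \right)} = \frac{r r + r}{4} = \frac{r^{2} + r}{4} = \frac{r + r^{2}}{4} = \frac{r}{4} + \frac{r^{2}}{4}$)
$\frac{o + L{\left(109,-79 \right)}}{6736 - -4743} = \frac{-35113 + \frac{1}{4} \left(-79\right) \left(1 - 79\right)}{6736 - -4743} = \frac{-35113 + \frac{1}{4} \left(-79\right) \left(-78\right)}{6736 + 4743} = \frac{-35113 + \frac{3081}{2}}{11479} = \left(- \frac{67145}{2}\right) \frac{1}{11479} = - \frac{5165}{1766}$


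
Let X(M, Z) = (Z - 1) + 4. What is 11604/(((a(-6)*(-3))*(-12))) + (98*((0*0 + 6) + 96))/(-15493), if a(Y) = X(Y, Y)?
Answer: -15071695/139437 ≈ -108.09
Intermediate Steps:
X(M, Z) = 3 + Z (X(M, Z) = (-1 + Z) + 4 = 3 + Z)
a(Y) = 3 + Y
11604/(((a(-6)*(-3))*(-12))) + (98*((0*0 + 6) + 96))/(-15493) = 11604/((((3 - 6)*(-3))*(-12))) + (98*((0*0 + 6) + 96))/(-15493) = 11604/((-3*(-3)*(-12))) + (98*((0 + 6) + 96))*(-1/15493) = 11604/((9*(-12))) + (98*(6 + 96))*(-1/15493) = 11604/(-108) + (98*102)*(-1/15493) = 11604*(-1/108) + 9996*(-1/15493) = -967/9 - 9996/15493 = -15071695/139437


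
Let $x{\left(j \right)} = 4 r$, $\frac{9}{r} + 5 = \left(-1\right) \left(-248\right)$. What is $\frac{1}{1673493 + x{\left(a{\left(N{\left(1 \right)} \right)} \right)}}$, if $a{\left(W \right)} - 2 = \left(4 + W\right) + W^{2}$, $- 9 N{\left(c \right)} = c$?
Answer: $\frac{27}{45184315} \approx 5.9755 \cdot 10^{-7}$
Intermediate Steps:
$N{\left(c \right)} = - \frac{c}{9}$
$a{\left(W \right)} = 6 + W + W^{2}$ ($a{\left(W \right)} = 2 + \left(\left(4 + W\right) + W^{2}\right) = 2 + \left(4 + W + W^{2}\right) = 6 + W + W^{2}$)
$r = \frac{1}{27}$ ($r = \frac{9}{-5 - -248} = \frac{9}{-5 + 248} = \frac{9}{243} = 9 \cdot \frac{1}{243} = \frac{1}{27} \approx 0.037037$)
$x{\left(j \right)} = \frac{4}{27}$ ($x{\left(j \right)} = 4 \cdot \frac{1}{27} = \frac{4}{27}$)
$\frac{1}{1673493 + x{\left(a{\left(N{\left(1 \right)} \right)} \right)}} = \frac{1}{1673493 + \frac{4}{27}} = \frac{1}{\frac{45184315}{27}} = \frac{27}{45184315}$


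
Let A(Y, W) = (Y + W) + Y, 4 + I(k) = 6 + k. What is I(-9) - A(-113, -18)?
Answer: 237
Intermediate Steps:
I(k) = 2 + k (I(k) = -4 + (6 + k) = 2 + k)
A(Y, W) = W + 2*Y (A(Y, W) = (W + Y) + Y = W + 2*Y)
I(-9) - A(-113, -18) = (2 - 9) - (-18 + 2*(-113)) = -7 - (-18 - 226) = -7 - 1*(-244) = -7 + 244 = 237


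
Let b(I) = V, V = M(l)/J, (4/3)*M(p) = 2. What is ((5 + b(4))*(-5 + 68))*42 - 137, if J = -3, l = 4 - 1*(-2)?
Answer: 11770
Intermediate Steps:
l = 6 (l = 4 + 2 = 6)
M(p) = 3/2 (M(p) = (¾)*2 = 3/2)
V = -½ (V = (3/2)/(-3) = (3/2)*(-⅓) = -½ ≈ -0.50000)
b(I) = -½
((5 + b(4))*(-5 + 68))*42 - 137 = ((5 - ½)*(-5 + 68))*42 - 137 = ((9/2)*63)*42 - 137 = (567/2)*42 - 137 = 11907 - 137 = 11770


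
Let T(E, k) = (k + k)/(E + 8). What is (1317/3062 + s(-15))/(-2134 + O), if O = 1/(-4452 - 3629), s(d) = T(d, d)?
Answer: -90757711/41069580230 ≈ -0.0022099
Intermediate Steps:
T(E, k) = 2*k/(8 + E) (T(E, k) = (2*k)/(8 + E) = 2*k/(8 + E))
s(d) = 2*d/(8 + d)
O = -1/8081 (O = 1/(-8081) = -1/8081 ≈ -0.00012375)
(1317/3062 + s(-15))/(-2134 + O) = (1317/3062 + 2*(-15)/(8 - 15))/(-2134 - 1/8081) = (1317*(1/3062) + 2*(-15)/(-7))/(-17244855/8081) = (1317/3062 + 2*(-15)*(-⅐))*(-8081/17244855) = (1317/3062 + 30/7)*(-8081/17244855) = (101079/21434)*(-8081/17244855) = -90757711/41069580230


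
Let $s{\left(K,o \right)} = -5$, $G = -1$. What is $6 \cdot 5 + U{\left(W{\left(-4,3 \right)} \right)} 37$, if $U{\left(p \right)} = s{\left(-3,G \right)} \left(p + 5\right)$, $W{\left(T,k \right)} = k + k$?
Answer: $-2005$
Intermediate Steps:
$W{\left(T,k \right)} = 2 k$
$U{\left(p \right)} = -25 - 5 p$ ($U{\left(p \right)} = - 5 \left(p + 5\right) = - 5 \left(5 + p\right) = -25 - 5 p$)
$6 \cdot 5 + U{\left(W{\left(-4,3 \right)} \right)} 37 = 6 \cdot 5 + \left(-25 - 5 \cdot 2 \cdot 3\right) 37 = 30 + \left(-25 - 30\right) 37 = 30 - 2035 = -2005$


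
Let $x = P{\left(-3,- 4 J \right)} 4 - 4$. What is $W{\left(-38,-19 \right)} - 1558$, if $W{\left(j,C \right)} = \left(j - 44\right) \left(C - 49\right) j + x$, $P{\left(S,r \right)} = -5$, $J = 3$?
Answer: $-213470$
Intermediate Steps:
$x = -24$ ($x = \left(-5\right) 4 - 4 = -20 - 4 = -24$)
$W{\left(j,C \right)} = -24 + j \left(-49 + C\right) \left(-44 + j\right)$ ($W{\left(j,C \right)} = \left(j - 44\right) \left(C - 49\right) j - 24 = \left(-44 + j\right) \left(-49 + C\right) j - 24 = \left(-49 + C\right) \left(-44 + j\right) j - 24 = j \left(-49 + C\right) \left(-44 + j\right) - 24 = -24 + j \left(-49 + C\right) \left(-44 + j\right)$)
$W{\left(-38,-19 \right)} - 1558 = \left(-24 - 49 \left(-38\right)^{2} + 2156 \left(-38\right) - 19 \left(-38\right)^{2} - \left(-836\right) \left(-38\right)\right) - 1558 = \left(-24 - 70756 - 81928 - 27436 - 31768\right) - 1558 = -211912 - 1558 = -213470$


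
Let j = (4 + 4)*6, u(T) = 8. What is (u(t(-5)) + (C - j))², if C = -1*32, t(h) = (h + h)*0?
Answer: 5184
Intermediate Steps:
t(h) = 0 (t(h) = (2*h)*0 = 0)
C = -32
j = 48 (j = 8*6 = 48)
(u(t(-5)) + (C - j))² = (8 + (-32 - 1*48))² = (8 + (-32 - 48))² = (8 - 80)² = (-72)² = 5184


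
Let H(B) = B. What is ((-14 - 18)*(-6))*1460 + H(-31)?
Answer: 280289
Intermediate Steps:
((-14 - 18)*(-6))*1460 + H(-31) = ((-14 - 18)*(-6))*1460 - 31 = -32*(-6)*1460 - 31 = 192*1460 - 31 = 280320 - 31 = 280289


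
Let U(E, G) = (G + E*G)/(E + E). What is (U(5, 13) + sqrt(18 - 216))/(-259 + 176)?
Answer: -39/415 - 3*I*sqrt(22)/83 ≈ -0.093976 - 0.16953*I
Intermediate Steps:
U(E, G) = (G + E*G)/(2*E) (U(E, G) = (G + E*G)/((2*E)) = (G + E*G)*(1/(2*E)) = (G + E*G)/(2*E))
(U(5, 13) + sqrt(18 - 216))/(-259 + 176) = ((1/2)*13*(1 + 5)/5 + sqrt(18 - 216))/(-259 + 176) = ((1/2)*13*(1/5)*6 + sqrt(-198))/(-83) = (39/5 + 3*I*sqrt(22))*(-1/83) = -39/415 - 3*I*sqrt(22)/83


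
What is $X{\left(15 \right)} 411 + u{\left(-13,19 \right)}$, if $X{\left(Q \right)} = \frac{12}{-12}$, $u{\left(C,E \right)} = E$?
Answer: $-392$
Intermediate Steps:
$X{\left(Q \right)} = -1$ ($X{\left(Q \right)} = 12 \left(- \frac{1}{12}\right) = -1$)
$X{\left(15 \right)} 411 + u{\left(-13,19 \right)} = \left(-1\right) 411 + 19 = -411 + 19 = -392$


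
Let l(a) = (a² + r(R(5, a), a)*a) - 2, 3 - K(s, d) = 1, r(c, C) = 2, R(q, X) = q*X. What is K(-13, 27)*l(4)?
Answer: 44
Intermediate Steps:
R(q, X) = X*q
K(s, d) = 2 (K(s, d) = 3 - 1*1 = 3 - 1 = 2)
l(a) = -2 + a² + 2*a (l(a) = (a² + 2*a) - 2 = -2 + a² + 2*a)
K(-13, 27)*l(4) = 2*(-2 + 4² + 2*4) = 2*(-2 + 16 + 8) = 2*22 = 44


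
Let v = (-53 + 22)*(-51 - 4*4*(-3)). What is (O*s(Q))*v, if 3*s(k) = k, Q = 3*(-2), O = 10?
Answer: -1860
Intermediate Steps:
Q = -6
v = 93 (v = -31*(-51 - 16*(-3)) = -31*(-51 + 48) = -31*(-3) = 93)
s(k) = k/3
(O*s(Q))*v = (10*((⅓)*(-6)))*93 = (10*(-2))*93 = -20*93 = -1860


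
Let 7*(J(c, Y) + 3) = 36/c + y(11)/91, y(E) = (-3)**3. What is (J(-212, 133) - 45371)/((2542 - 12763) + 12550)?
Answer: -1531873864/78629369 ≈ -19.482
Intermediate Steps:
y(E) = -27
J(c, Y) = -1938/637 + 36/(7*c) (J(c, Y) = -3 + (36/c - 27/91)/7 = -3 + (-27/91 + 36/c)/7 = -3 + (-27/637 + 36/(7*c)) = -1938/637 + 36/(7*c))
(J(-212, 133) - 45371)/((2542 - 12763) + 12550) = ((6/637)*(546 - 323*(-212))/(-212) - 45371)/((2542 - 12763) + 12550) = ((6/637)*(-1/212)*(546 + 68476) - 45371)/(-10221 + 12550) = ((6/637)*(-1/212)*69022 - 45371)/2329 = (-103533/33761 - 45371)*(1/2329) = -1531873864/33761*1/2329 = -1531873864/78629369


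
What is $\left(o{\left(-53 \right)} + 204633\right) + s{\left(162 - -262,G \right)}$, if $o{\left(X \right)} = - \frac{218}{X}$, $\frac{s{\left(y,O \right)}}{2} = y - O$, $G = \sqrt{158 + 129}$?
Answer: $\frac{10890711}{53} - 2 \sqrt{287} \approx 2.0545 \cdot 10^{5}$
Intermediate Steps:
$G = \sqrt{287} \approx 16.941$
$s{\left(y,O \right)} = - 2 O + 2 y$ ($s{\left(y,O \right)} = 2 \left(y - O\right) = - 2 O + 2 y$)
$\left(o{\left(-53 \right)} + 204633\right) + s{\left(162 - -262,G \right)} = \left(- \frac{218}{-53} + 204633\right) - \left(- 2 \left(162 - -262\right) + 2 \sqrt{287}\right) = \left(\left(-218\right) \left(- \frac{1}{53}\right) + 204633\right) - \left(- 2 \left(162 + 262\right) + 2 \sqrt{287}\right) = \left(\frac{218}{53} + 204633\right) + \left(- 2 \sqrt{287} + 2 \cdot 424\right) = \frac{10845767}{53} + \left(- 2 \sqrt{287} + 848\right) = \frac{10845767}{53} + \left(848 - 2 \sqrt{287}\right) = \frac{10890711}{53} - 2 \sqrt{287}$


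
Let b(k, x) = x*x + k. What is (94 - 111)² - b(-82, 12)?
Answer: 227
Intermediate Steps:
b(k, x) = k + x² (b(k, x) = x² + k = k + x²)
(94 - 111)² - b(-82, 12) = (94 - 111)² - (-82 + 12²) = (-17)² - (-82 + 144) = 289 - 1*62 = 289 - 62 = 227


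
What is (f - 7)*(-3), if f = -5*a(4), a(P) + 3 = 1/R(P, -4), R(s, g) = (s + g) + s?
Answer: -81/4 ≈ -20.250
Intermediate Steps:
R(s, g) = g + 2*s (R(s, g) = (g + s) + s = g + 2*s)
a(P) = -3 + 1/(-4 + 2*P)
f = 55/4 (f = -5*(13 - 6*4)/(2*(-2 + 4)) = -5*(13 - 24)/(2*2) = -5*(-11)/(2*2) = -5*(-11/4) = 55/4 ≈ 13.750)
(f - 7)*(-3) = (55/4 - 7)*(-3) = (27/4)*(-3) = -81/4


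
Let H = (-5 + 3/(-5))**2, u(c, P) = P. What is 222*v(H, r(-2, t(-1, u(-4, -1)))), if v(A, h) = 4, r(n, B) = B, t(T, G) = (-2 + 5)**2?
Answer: 888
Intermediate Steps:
t(T, G) = 9 (t(T, G) = 3**2 = 9)
H = 784/25 (H = (-5 + 3*(-1/5))**2 = (-5 - 3/5)**2 = (-28/5)**2 = 784/25 ≈ 31.360)
222*v(H, r(-2, t(-1, u(-4, -1)))) = 222*4 = 888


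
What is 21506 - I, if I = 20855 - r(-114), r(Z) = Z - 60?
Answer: 477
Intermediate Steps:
r(Z) = -60 + Z
I = 21029 (I = 20855 - (-60 - 114) = 20855 - 1*(-174) = 20855 + 174 = 21029)
21506 - I = 21506 - 1*21029 = 21506 - 21029 = 477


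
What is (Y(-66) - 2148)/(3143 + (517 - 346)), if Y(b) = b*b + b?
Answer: 1071/1657 ≈ 0.64635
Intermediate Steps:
Y(b) = b + b² (Y(b) = b² + b = b + b²)
(Y(-66) - 2148)/(3143 + (517 - 346)) = (-66*(1 - 66) - 2148)/(3143 + (517 - 346)) = (-66*(-65) - 2148)/(3143 + 171) = (4290 - 2148)/3314 = 2142*(1/3314) = 1071/1657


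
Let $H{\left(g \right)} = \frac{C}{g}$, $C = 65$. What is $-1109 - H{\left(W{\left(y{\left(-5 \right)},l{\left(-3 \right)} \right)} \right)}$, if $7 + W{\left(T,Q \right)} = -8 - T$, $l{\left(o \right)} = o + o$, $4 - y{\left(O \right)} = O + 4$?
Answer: $- \frac{4423}{4} \approx -1105.8$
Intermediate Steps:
$y{\left(O \right)} = - O$ ($y{\left(O \right)} = 4 - \left(O + 4\right) = 4 - \left(4 + O\right) = - O$)
$l{\left(o \right)} = 2 o$
$W{\left(T,Q \right)} = -15 - T$ ($W{\left(T,Q \right)} = -7 - \left(8 + T\right) = -15 - T$)
$H{\left(g \right)} = \frac{65}{g}$
$-1109 - H{\left(W{\left(y{\left(-5 \right)},l{\left(-3 \right)} \right)} \right)} = -1109 - \frac{65}{-15 - \left(-1\right) \left(-5\right)} = -1109 - \frac{65}{-15 - 5} = -1109 - \frac{65}{-20} = -1109 - 65 \left(- \frac{1}{20}\right) = -1109 - - \frac{13}{4} = -1109 + \frac{13}{4} = - \frac{4423}{4}$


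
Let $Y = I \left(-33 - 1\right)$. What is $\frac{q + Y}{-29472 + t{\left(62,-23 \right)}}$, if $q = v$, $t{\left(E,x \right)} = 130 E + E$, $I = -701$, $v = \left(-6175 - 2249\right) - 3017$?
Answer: $- \frac{12393}{21350} \approx -0.58047$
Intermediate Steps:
$v = -11441$ ($v = -8424 - 3017 = -11441$)
$t{\left(E,x \right)} = 131 E$
$q = -11441$
$Y = 23834$ ($Y = - 701 \left(-33 - 1\right) = \left(-701\right) \left(-34\right) = 23834$)
$\frac{q + Y}{-29472 + t{\left(62,-23 \right)}} = \frac{-11441 + 23834}{-29472 + 131 \cdot 62} = \frac{12393}{-29472 + 8122} = \frac{12393}{-21350} = 12393 \left(- \frac{1}{21350}\right) = - \frac{12393}{21350}$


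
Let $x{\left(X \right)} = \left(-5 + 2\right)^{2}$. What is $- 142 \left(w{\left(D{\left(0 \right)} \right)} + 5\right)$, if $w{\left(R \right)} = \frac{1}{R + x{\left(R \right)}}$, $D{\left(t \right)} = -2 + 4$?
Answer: $- \frac{7952}{11} \approx -722.91$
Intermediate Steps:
$D{\left(t \right)} = 2$
$x{\left(X \right)} = 9$ ($x{\left(X \right)} = \left(-3\right)^{2} = 9$)
$w{\left(R \right)} = \frac{1}{9 + R}$ ($w{\left(R \right)} = \frac{1}{R + 9} = \frac{1}{9 + R}$)
$- 142 \left(w{\left(D{\left(0 \right)} \right)} + 5\right) = - 142 \left(\frac{1}{9 + 2} + 5\right) = - 142 \left(\frac{1}{11} + 5\right) = \left(-142\right) \frac{56}{11} = - \frac{7952}{11}$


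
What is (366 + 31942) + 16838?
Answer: 49146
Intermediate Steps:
(366 + 31942) + 16838 = 32308 + 16838 = 49146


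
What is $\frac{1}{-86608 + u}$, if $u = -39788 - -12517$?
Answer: $- \frac{1}{113879} \approx -8.7813 \cdot 10^{-6}$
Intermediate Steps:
$u = -27271$ ($u = -39788 + 12517 = -27271$)
$\frac{1}{-86608 + u} = \frac{1}{-86608 - 27271} = \frac{1}{-113879} = - \frac{1}{113879}$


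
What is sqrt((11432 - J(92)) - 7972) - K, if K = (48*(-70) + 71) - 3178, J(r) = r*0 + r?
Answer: 6467 + 2*sqrt(842) ≈ 6525.0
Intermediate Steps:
J(r) = r (J(r) = 0 + r = r)
K = -6467 (K = (-3360 + 71) - 3178 = -3289 - 3178 = -6467)
sqrt((11432 - J(92)) - 7972) - K = sqrt((11432 - 1*92) - 7972) - 1*(-6467) = sqrt((11432 - 92) - 7972) + 6467 = sqrt(11340 - 7972) + 6467 = sqrt(3368) + 6467 = 2*sqrt(842) + 6467 = 6467 + 2*sqrt(842)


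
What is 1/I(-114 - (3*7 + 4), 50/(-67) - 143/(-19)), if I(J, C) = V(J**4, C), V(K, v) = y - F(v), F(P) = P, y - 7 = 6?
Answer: 1273/7918 ≈ 0.16077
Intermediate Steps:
y = 13 (y = 7 + 6 = 13)
V(K, v) = 13 - v
I(J, C) = 13 - C
1/I(-114 - (3*7 + 4), 50/(-67) - 143/(-19)) = 1/(13 - (50/(-67) - 143/(-19))) = 1/(13 - (50*(-1/67) - 143*(-1/19))) = 1/(13 - (-50/67 + 143/19)) = 1/(13 - 1*8631/1273) = 1/(13 - 8631/1273) = 1/(7918/1273) = 1273/7918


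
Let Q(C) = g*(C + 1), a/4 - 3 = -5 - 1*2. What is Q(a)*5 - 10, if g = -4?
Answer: 290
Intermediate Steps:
a = -16 (a = 12 + 4*(-5 - 1*2) = 12 + 4*(-5 - 2) = 12 + 4*(-7) = 12 - 28 = -16)
Q(C) = -4 - 4*C (Q(C) = -4*(C + 1) = -4*(1 + C) = -4 - 4*C)
Q(a)*5 - 10 = (-4 - 4*(-16))*5 - 10 = (-4 + 64)*5 - 10 = 60*5 - 10 = 300 - 10 = 290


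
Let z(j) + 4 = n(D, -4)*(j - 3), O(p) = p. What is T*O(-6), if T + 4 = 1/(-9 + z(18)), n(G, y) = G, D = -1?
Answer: 339/14 ≈ 24.214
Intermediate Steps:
z(j) = -1 - j (z(j) = -4 - (j - 3) = -4 - (-3 + j) = -4 + (3 - j) = -1 - j)
T = -113/28 (T = -4 + 1/(-9 + (-1 - 1*18)) = -4 + 1/(-9 + (-1 - 18)) = -4 + 1/(-9 - 19) = -4 + 1/(-28) = -4 - 1/28 = -113/28 ≈ -4.0357)
T*O(-6) = -113/28*(-6) = 339/14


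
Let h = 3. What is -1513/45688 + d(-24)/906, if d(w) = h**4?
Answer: 388325/6898888 ≈ 0.056288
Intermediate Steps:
d(w) = 81 (d(w) = 3**4 = 81)
-1513/45688 + d(-24)/906 = -1513/45688 + 81/906 = -1513*1/45688 + 81*(1/906) = -1513/45688 + 27/302 = 388325/6898888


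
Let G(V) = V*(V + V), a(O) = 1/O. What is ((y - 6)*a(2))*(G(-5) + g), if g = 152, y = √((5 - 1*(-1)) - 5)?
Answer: -505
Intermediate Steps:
a(O) = 1/O
y = 1 (y = √((5 + 1) - 5) = √(6 - 5) = √1 = 1)
G(V) = 2*V² (G(V) = V*(2*V) = 2*V²)
((y - 6)*a(2))*(G(-5) + g) = ((1 - 6)/2)*(2*(-5)² + 152) = (-5*½)*(2*25 + 152) = -5*(50 + 152)/2 = -5/2*202 = -505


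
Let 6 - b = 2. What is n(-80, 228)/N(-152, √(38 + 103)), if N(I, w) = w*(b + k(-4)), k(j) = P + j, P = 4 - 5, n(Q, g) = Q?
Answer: 80*√141/141 ≈ 6.7372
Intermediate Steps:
b = 4 (b = 6 - 1*2 = 6 - 2 = 4)
P = -1
k(j) = -1 + j
N(I, w) = -w (N(I, w) = w*(4 + (-1 - 4)) = w*(4 - 5) = w*(-1) = -w)
n(-80, 228)/N(-152, √(38 + 103)) = -80*(-1/√(38 + 103)) = -80*(-√141/141) = -(-80)*√141/141 = 80*√141/141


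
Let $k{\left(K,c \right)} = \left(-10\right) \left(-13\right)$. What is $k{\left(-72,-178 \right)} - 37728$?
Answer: $-37598$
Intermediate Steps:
$k{\left(K,c \right)} = 130$
$k{\left(-72,-178 \right)} - 37728 = 130 - 37728 = -37598$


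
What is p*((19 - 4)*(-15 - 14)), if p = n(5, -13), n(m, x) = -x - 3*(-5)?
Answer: -12180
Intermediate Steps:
n(m, x) = 15 - x (n(m, x) = -x + 15 = 15 - x)
p = 28 (p = 15 - 1*(-13) = 15 + 13 = 28)
p*((19 - 4)*(-15 - 14)) = 28*((19 - 4)*(-15 - 14)) = 28*(15*(-29)) = 28*(-435) = -12180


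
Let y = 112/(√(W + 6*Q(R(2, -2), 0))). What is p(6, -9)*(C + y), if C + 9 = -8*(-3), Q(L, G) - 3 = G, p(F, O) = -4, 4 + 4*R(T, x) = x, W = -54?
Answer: -60 + 224*I/3 ≈ -60.0 + 74.667*I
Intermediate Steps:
R(T, x) = -1 + x/4
Q(L, G) = 3 + G
C = 15 (C = -9 - 8*(-3) = -9 + 24 = 15)
y = -56*I/3 (y = 112/(√(-54 + 6*(3 + 0))) = 112/(√(-54 + 6*3)) = 112/(√(-54 + 18)) = 112/(√(-36)) = 112/((6*I)) = 112*(-I/6) = -56*I/3 ≈ -18.667*I)
p(6, -9)*(C + y) = -4*(15 - 56*I/3) = -60 + 224*I/3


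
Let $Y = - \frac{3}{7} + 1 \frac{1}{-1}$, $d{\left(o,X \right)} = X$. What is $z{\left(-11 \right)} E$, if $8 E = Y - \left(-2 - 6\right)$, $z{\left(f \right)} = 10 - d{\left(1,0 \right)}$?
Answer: $\frac{115}{14} \approx 8.2143$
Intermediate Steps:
$Y = - \frac{10}{7}$ ($Y = \left(-3\right) \frac{1}{7} + 1 \left(-1\right) = - \frac{3}{7} - 1 = - \frac{10}{7} \approx -1.4286$)
$z{\left(f \right)} = 10$ ($z{\left(f \right)} = 10 - 0 = 10 + 0 = 10$)
$E = \frac{23}{28}$ ($E = \frac{- \frac{10}{7} - \left(-2 - 6\right)}{8} = \frac{- \frac{10}{7} - -8}{8} = \frac{- \frac{10}{7} + 8}{8} = \frac{1}{8} \cdot \frac{46}{7} = \frac{23}{28} \approx 0.82143$)
$z{\left(-11 \right)} E = 10 \cdot \frac{23}{28} = \frac{115}{14}$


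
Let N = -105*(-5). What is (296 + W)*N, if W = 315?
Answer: 320775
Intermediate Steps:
N = 525
(296 + W)*N = (296 + 315)*525 = 611*525 = 320775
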